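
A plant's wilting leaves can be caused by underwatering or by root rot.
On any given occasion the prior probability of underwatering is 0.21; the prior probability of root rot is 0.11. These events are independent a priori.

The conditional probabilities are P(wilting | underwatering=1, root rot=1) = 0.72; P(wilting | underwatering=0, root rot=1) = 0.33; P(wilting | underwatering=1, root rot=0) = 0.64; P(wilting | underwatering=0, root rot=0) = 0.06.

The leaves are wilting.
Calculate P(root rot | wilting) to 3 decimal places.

P(root rot | wilting) ≈ 0.219

Weight on root rot=true, given the evidence: 0.028677 + 0.016632 = 0.045309
Normalizer over all consistent configurations: 0.06·0.79·0.89 + 0.33·0.79·0.11 + 0.64·0.21·0.89 + 0.72·0.21·0.11 = 0.207111
Posterior = 0.045309 / 0.207111 ≈ 0.219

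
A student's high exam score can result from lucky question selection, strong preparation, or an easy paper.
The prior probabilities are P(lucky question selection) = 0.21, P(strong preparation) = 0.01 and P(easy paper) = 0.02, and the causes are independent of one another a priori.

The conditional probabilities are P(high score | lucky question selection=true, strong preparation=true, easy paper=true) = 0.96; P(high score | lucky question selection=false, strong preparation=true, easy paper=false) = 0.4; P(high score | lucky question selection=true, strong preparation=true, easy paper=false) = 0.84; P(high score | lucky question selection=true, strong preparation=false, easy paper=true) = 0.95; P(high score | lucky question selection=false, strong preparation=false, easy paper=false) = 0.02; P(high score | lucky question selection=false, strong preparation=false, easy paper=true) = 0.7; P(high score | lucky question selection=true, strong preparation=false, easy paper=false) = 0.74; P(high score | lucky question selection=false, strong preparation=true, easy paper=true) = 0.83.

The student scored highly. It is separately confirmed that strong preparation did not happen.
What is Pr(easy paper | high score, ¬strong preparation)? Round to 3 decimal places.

Pr(easy paper | high score, ¬strong preparation) ≈ 0.082

Sum P(high score|·) weighted by the priors over the 4 (lucky question selection, easy paper) configurations:
  P(high score | ¬strong preparation) = 0.02*0.79*0.98 + 0.7*0.79*0.02 + 0.74*0.21*0.98 + 0.95*0.21*0.02
        = 0.015484 + 0.011060 + 0.152292 + 0.003990 = 0.182826
Keeping only the easy paper-present terms gives 0.015050, so
  P(easy paper | high score, ¬strong preparation) = 0.015050 / 0.182826 ≈ 0.082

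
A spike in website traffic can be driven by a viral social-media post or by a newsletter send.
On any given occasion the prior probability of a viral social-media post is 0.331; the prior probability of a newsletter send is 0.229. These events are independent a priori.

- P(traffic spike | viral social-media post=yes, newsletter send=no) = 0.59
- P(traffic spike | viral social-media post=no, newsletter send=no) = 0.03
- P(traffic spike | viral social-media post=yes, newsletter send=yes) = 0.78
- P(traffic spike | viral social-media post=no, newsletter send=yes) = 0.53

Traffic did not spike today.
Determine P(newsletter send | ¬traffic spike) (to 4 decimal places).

Numerator (weight on configurations with newsletter send): 0.072004 + 0.016676 = 0.088680
Normalizer over all consistent configurations: 0.97·0.669·0.771 + 0.47·0.669·0.229 + 0.41·0.331·0.771 + 0.22·0.331·0.229 = 0.693637
Posterior = 0.088680 / 0.693637 ≈ 0.1278

P(newsletter send | ¬traffic spike) ≈ 0.1278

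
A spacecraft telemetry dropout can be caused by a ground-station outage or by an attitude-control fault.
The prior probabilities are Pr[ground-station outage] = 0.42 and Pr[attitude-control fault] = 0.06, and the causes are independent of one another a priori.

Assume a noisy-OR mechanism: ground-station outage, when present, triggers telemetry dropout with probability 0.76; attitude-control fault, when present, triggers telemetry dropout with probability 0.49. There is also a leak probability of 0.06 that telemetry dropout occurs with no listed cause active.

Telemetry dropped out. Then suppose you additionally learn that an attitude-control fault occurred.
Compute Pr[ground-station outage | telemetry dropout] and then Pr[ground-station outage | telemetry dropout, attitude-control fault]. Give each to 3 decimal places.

Pr[ground-station outage | telemetry dropout] ≈ 0.866; Pr[ground-station outage | telemetry dropout, attitude-control fault] ≈ 0.552

Under noisy-OR, P(telemetry dropout | causes) = 1 − (1−0.06)·∏(1−qᵢ) over the active causes.
Numerator (weight on configurations with ground-station outage): 0.305733 + 0.022301 = 0.328034
The normalizing constant is 0.06×0.58×0.94 + 0.5206×0.58×0.06 + 0.7744×0.42×0.94 + 0.884944×0.42×0.06 = 0.378863
P(ground-station outage | telemetry dropout) = 0.328034/0.378863 ≈ 0.866

With the extra evidence:
For the numerator, keep only ground-station outage=true terms: 0.884944*0.42 = 0.371676
The normalizing constant is 0.5206*0.58 + 0.884944*0.42 = 0.673624
Posterior = 0.371676 / 0.673624 ≈ 0.552
The drop from 0.866 to 0.552 is the explaining-away (discounting) effect.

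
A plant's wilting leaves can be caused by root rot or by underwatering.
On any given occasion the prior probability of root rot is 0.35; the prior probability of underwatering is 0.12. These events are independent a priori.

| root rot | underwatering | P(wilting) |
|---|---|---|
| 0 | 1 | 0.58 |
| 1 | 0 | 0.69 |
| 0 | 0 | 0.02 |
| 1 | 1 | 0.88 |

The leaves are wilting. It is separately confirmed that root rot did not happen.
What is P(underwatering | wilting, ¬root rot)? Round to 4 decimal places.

P(underwatering | wilting, ¬root rot) ≈ 0.7982

Weight on underwatering=true, given the evidence: 0.58*0.12 = 0.069600
The normalizing constant is 0.02*0.88 + 0.58*0.12 = 0.087200
Posterior = 0.069600 / 0.087200 ≈ 0.7982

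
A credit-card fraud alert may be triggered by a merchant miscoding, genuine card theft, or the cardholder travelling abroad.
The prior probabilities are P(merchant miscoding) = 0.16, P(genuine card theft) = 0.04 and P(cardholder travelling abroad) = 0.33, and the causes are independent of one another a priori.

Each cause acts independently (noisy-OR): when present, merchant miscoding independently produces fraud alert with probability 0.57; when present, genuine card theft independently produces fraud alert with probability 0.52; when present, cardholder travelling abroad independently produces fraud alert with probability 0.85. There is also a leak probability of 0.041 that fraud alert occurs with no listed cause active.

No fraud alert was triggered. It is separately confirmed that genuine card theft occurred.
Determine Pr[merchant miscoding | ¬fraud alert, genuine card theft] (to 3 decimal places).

Pr[merchant miscoding | ¬fraud alert, genuine card theft] ≈ 0.076

Under noisy-OR, P(fraud alert | causes) = 1 − (1−0.041)·∏(1−qᵢ) over the active causes.
P(¬fraud alert | genuine card theft) = 0.46032*0.84*0.67 + 0.069048*0.84*0.33 + 0.197938*0.16*0.67 + 0.029691*0.16*0.33 = 0.259068 + 0.019140 + 0.021219 + 0.001568 = 0.300995
Restricting to configurations with merchant miscoding present: 0.021219 + 0.001568 = 0.022787.
Hence the posterior is 0.022787/0.300995 ≈ 0.076.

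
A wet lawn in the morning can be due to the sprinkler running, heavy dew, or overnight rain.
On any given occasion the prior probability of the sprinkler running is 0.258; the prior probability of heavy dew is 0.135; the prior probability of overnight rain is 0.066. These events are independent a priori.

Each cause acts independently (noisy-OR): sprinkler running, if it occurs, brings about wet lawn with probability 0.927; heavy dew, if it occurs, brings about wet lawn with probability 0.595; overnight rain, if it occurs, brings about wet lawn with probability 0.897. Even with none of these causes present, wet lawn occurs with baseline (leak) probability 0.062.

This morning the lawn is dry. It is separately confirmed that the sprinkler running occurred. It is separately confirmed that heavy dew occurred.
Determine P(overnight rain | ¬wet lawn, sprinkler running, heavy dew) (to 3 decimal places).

P(overnight rain | ¬wet lawn, sprinkler running, heavy dew) ≈ 0.007

Under noisy-OR, P(wet lawn | causes) = 1 − (1−0.062)·∏(1−qᵢ) over the active causes.
Sum P(¬wet lawn|·) weighted by the priors over both values of overnight rain:
  P(¬wet lawn | sprinkler running, heavy dew) = 0.027732*0.934 + 0.002856*0.066
        = 0.025902 + 0.000188 = 0.026090
Keeping only the overnight rain-present terms gives 0.000188, so
  P(overnight rain | ¬wet lawn, sprinkler running, heavy dew) = 0.000188 / 0.026090 ≈ 0.007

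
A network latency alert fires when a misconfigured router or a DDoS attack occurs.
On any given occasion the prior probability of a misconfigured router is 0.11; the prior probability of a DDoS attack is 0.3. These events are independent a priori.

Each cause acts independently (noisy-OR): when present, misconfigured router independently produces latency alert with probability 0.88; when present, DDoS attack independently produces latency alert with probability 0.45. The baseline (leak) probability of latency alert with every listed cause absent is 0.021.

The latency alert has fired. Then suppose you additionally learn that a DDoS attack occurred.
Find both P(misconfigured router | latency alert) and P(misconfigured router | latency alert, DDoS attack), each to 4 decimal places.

Under noisy-OR, P(latency alert | causes) = 1 − (1−0.021)·∏(1−qᵢ) over the active causes.
P(latency alert) = 0.021·0.89·0.7 + 0.46155·0.89·0.3 + 0.88252·0.11·0.7 + 0.935386·0.11·0.3 = 0.013083 + 0.123234 + 0.067954 + 0.030868 = 0.235139
The misconfigured router-present share is 0.067954 + 0.030868 = 0.098822.
So P(misconfigured router | latency alert) = 0.098822/0.235139 ≈ 0.4203.

With the extra evidence:
P(latency alert | DDoS attack) = 0.46155·0.89 + 0.935386·0.11 = 0.410780 + 0.102892 = 0.513672
Of this, 0.102892 comes from 0.935386·0.11 (the misconfigured router=true cases).
So P(misconfigured router | latency alert, DDoS attack) = 0.102892/0.513672 ≈ 0.2003.

P(misconfigured router | latency alert) ≈ 0.4203; P(misconfigured router | latency alert, DDoS attack) ≈ 0.2003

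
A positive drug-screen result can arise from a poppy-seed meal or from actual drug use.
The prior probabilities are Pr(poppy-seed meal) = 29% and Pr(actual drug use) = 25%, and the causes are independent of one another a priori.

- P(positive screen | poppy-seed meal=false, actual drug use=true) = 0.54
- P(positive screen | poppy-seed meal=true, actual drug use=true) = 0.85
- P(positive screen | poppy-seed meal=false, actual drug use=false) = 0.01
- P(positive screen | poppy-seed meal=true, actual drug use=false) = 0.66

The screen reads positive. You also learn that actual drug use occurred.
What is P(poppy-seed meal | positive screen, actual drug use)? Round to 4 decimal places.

P(positive screen | actual drug use) = 0.54*0.71 + 0.85*0.29 = 0.383400 + 0.246500 = 0.629900
Of this, 0.246500 comes from 0.85*0.29 (the poppy-seed meal=true cases).
Hence the posterior is 0.246500/0.629900 ≈ 0.3913.

P(poppy-seed meal | positive screen, actual drug use) ≈ 0.3913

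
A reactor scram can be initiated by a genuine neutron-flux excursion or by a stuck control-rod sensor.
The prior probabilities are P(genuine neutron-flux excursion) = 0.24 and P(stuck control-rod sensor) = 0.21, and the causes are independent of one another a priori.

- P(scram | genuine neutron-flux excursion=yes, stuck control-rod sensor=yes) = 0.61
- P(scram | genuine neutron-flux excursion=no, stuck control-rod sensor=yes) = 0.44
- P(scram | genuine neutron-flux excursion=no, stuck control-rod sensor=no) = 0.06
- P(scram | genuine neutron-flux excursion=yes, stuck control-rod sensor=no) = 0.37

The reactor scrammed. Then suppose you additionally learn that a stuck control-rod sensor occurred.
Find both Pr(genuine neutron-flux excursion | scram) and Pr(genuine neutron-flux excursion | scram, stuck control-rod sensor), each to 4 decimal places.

Pr(genuine neutron-flux excursion | scram) ≈ 0.4871; Pr(genuine neutron-flux excursion | scram, stuck control-rod sensor) ≈ 0.3045

P(scram) = 0.06×0.76×0.79 + 0.44×0.76×0.21 + 0.37×0.24×0.79 + 0.61×0.24×0.21 = 0.036024 + 0.070224 + 0.070152 + 0.030744 = 0.207144
Restricting to configurations with genuine neutron-flux excursion present: 0.070152 + 0.030744 = 0.100896.
P(genuine neutron-flux excursion | scram) = 0.100896 / 0.207144 ≈ 0.4871

With the extra evidence:
By total probability over both values of genuine neutron-flux excursion:
  P(scram | stuck control-rod sensor) = 0.44·0.76 + 0.61·0.24
        = 0.334400 + 0.146400 = 0.480800
The terms with genuine neutron-flux excursion present sum to 0.146400, so
  P(genuine neutron-flux excursion | scram, stuck control-rod sensor) = 0.146400 / 0.480800 ≈ 0.3045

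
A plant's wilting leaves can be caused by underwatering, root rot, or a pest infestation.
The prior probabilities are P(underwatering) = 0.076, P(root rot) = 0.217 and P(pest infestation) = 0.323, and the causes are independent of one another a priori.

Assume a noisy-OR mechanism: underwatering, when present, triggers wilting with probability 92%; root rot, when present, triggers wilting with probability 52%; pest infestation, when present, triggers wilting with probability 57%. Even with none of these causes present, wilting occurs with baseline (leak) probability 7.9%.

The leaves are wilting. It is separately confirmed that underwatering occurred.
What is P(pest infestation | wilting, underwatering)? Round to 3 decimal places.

Under noisy-OR, P(wilting | causes) = 1 − (1−0.079)·∏(1−qᵢ) over the active causes.
P(wilting | underwatering) = 0.92632·0.783·0.677 + 0.968318·0.783·0.323 + 0.964634·0.217·0.677 + 0.984792·0.217·0.323 = 0.491034 + 0.244896 + 0.141713 + 0.069025 = 0.946668
Restricting to configurations with pest infestation present: 0.244896 + 0.069025 = 0.313921.
Hence the posterior is 0.313921/0.946668 ≈ 0.332.

P(pest infestation | wilting, underwatering) ≈ 0.332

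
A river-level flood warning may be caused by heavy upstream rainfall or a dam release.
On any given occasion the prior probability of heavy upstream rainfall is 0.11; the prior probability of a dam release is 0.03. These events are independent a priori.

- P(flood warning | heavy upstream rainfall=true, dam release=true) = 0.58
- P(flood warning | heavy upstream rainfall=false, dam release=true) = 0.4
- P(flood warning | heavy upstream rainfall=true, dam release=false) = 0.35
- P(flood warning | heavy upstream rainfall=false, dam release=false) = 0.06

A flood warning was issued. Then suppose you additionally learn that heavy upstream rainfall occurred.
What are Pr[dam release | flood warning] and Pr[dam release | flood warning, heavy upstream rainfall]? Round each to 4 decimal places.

Pr[dam release | flood warning] ≈ 0.1238; Pr[dam release | flood warning, heavy upstream rainfall] ≈ 0.0488

P(flood warning) = 0.06×0.89×0.97 + 0.4×0.89×0.03 + 0.35×0.11×0.97 + 0.58×0.11×0.03 = 0.051798 + 0.010680 + 0.037345 + 0.001914 = 0.101737
Of this, 0.012594 comes from 0.010680 + 0.001914 (the dam release=true cases).
So P(dam release | flood warning) = 0.012594/0.101737 ≈ 0.1238.

With the extra evidence:
Sum P(flood warning|·) weighted by the priors over both values of dam release:
  P(flood warning | heavy upstream rainfall) = 0.35*0.97 + 0.58*0.03
        = 0.339500 + 0.017400 = 0.356900
Configurations with dam release contribute 0.017400, so
  P(dam release | flood warning, heavy upstream rainfall) = 0.017400 / 0.356900 ≈ 0.0488
Conditioning on heavy upstream rainfall lowers the posterior on dam release: the classic explaining-away effect in a common-effect structure.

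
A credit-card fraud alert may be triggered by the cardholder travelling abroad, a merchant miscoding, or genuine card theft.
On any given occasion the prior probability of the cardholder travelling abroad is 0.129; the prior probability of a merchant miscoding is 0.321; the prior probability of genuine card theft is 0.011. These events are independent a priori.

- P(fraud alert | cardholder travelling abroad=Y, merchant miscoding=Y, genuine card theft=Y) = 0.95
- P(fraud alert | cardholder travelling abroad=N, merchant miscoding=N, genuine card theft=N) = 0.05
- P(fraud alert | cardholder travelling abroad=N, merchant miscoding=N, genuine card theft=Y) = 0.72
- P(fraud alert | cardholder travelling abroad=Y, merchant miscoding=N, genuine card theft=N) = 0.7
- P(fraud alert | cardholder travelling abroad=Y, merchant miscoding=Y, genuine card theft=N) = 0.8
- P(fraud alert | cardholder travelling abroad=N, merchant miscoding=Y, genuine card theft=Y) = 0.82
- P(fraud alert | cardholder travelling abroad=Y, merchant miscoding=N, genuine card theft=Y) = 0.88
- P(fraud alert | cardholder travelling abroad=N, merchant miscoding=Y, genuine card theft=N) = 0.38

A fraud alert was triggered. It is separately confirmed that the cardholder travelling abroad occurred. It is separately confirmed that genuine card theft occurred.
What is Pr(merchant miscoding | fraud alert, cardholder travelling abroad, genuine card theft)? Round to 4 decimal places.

Enumerate both values of merchant miscoding and weight by the priors:
  P(fraud alert | cardholder travelling abroad, genuine card theft) = 0.88·0.679 + 0.95·0.321
        = 0.597520 + 0.304950 = 0.902470
The terms with merchant miscoding present sum to 0.304950, so
  P(merchant miscoding | fraud alert, cardholder travelling abroad, genuine card theft) = 0.304950 / 0.902470 ≈ 0.3379

Pr(merchant miscoding | fraud alert, cardholder travelling abroad, genuine card theft) ≈ 0.3379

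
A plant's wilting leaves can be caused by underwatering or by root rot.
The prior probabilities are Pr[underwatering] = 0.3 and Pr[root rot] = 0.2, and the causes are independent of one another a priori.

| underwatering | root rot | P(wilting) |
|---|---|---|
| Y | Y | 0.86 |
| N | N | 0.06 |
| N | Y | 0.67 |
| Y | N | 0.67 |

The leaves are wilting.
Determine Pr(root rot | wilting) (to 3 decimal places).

Pr(root rot | wilting) ≈ 0.428

P(wilting) = 0.06·0.7·0.8 + 0.67·0.7·0.2 + 0.67·0.3·0.8 + 0.86·0.3·0.2 = 0.033600 + 0.093800 + 0.160800 + 0.051600 = 0.339800
Of this, 0.145400 comes from 0.093800 + 0.051600 (the root rot=true cases).
P(root rot | wilting) = 0.145400 / 0.339800 ≈ 0.428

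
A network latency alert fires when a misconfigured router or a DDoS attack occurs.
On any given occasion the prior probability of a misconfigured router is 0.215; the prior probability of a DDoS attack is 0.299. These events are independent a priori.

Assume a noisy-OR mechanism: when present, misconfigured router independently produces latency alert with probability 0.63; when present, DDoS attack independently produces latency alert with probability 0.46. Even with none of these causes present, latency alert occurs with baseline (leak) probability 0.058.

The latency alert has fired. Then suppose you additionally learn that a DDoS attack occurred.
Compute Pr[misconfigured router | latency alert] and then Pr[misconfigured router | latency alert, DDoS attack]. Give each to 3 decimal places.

Pr[misconfigured router | latency alert] ≈ 0.505; Pr[misconfigured router | latency alert, DDoS attack] ≈ 0.312

Under noisy-OR, P(latency alert | causes) = 1 − (1−0.058)·∏(1−qᵢ) over the active causes.
P(latency alert) = 0.058*0.785*0.701 + 0.49132*0.785*0.299 + 0.65146*0.215*0.701 + 0.811788*0.215*0.299 = 0.031917 + 0.115320 + 0.098185 + 0.052186 = 0.297608
Of this, 0.150371 comes from 0.098185 + 0.052186 (the misconfigured router=true cases).
Hence the posterior is 0.150371/0.297608 ≈ 0.505.

With the extra evidence:
Enumerate both values of misconfigured router and weight by the priors:
  P(latency alert | DDoS attack) = 0.49132·0.785 + 0.811788·0.215
        = 0.385686 + 0.174534 = 0.560220
Configurations with misconfigured router contribute 0.174534, so
  P(misconfigured router | latency alert, DDoS attack) = 0.174534 / 0.560220 ≈ 0.312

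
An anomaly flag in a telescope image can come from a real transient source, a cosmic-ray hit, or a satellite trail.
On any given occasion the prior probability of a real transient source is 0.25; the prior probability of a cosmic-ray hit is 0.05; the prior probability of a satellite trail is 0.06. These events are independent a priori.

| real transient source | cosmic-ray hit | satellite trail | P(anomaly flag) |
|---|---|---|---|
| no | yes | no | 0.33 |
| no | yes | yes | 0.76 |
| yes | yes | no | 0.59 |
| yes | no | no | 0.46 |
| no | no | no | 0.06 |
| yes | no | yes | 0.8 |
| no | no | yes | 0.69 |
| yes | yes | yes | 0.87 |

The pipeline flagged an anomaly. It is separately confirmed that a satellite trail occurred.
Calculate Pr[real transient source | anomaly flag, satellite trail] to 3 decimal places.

P(anomaly flag | satellite trail) = 0.69×0.75×0.95 + 0.76×0.75×0.05 + 0.8×0.25×0.95 + 0.87×0.25×0.05 = 0.491625 + 0.028500 + 0.190000 + 0.010875 = 0.721000
Restricting to configurations with real transient source present: 0.190000 + 0.010875 = 0.200875.
P(real transient source | anomaly flag, satellite trail) = 0.200875 / 0.721000 ≈ 0.279

Pr[real transient source | anomaly flag, satellite trail] ≈ 0.279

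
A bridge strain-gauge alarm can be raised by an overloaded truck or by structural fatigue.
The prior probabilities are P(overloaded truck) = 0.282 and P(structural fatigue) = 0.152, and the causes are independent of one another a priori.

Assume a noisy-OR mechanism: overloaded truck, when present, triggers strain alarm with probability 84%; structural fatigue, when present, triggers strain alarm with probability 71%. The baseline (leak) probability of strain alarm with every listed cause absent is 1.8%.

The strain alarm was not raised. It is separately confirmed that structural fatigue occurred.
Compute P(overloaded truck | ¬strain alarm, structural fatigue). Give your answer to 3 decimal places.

P(overloaded truck | ¬strain alarm, structural fatigue) ≈ 0.059

Under noisy-OR, P(strain alarm | causes) = 1 − (1−0.018)·∏(1−qᵢ) over the active causes.
Numerator (weight on configurations with overloaded truck): 0.045565×0.282 = 0.012849
Normalizer over all consistent configurations: 0.28478×0.718 + 0.045565×0.282 = 0.217321
P(overloaded truck | ¬strain alarm, structural fatigue) = 0.012849/0.217321 ≈ 0.059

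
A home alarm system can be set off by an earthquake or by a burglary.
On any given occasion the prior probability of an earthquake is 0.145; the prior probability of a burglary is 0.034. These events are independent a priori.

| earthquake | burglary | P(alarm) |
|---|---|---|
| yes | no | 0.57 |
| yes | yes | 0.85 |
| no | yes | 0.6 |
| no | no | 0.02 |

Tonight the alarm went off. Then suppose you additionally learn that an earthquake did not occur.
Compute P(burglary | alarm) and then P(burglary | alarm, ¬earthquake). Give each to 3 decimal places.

By total probability over the 4 (earthquake, burglary) configurations:
  P(alarm) = 0.02×0.855×0.966 + 0.6×0.855×0.034 + 0.57×0.145×0.966 + 0.85×0.145×0.034
        = 0.016519 + 0.017442 + 0.079840 + 0.004190 = 0.117991
Keeping only the burglary-present terms gives 0.021632, so
  P(burglary | alarm) = 0.021632 / 0.117991 ≈ 0.183

Now condition on the additional information:
For the numerator, keep only burglary=true terms: 0.6*0.034 = 0.020400
Normalizer over all consistent configurations: 0.02*0.966 + 0.6*0.034 = 0.039720
Posterior = 0.020400 / 0.039720 ≈ 0.514

P(burglary | alarm) ≈ 0.183; P(burglary | alarm, ¬earthquake) ≈ 0.514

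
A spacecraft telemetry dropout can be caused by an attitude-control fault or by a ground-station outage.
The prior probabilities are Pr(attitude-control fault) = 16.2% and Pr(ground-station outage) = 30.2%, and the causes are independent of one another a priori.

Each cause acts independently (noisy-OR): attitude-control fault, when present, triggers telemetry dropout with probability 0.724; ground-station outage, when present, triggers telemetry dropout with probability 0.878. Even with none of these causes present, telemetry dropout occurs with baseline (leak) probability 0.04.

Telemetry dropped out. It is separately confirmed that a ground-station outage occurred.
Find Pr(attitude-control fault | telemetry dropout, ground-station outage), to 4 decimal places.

Pr(attitude-control fault | telemetry dropout, ground-station outage) ≈ 0.1748

Under noisy-OR, P(telemetry dropout | causes) = 1 − (1−0.04)·∏(1−qᵢ) over the active causes.
Weight on attitude-control fault=true, given the evidence: 0.967675×0.162 = 0.156763
Denominator P(telemetry dropout | ground-station outage): 0.88288×0.838 + 0.967675×0.162 = 0.896616
Posterior = 0.156763 / 0.896616 ≈ 0.1748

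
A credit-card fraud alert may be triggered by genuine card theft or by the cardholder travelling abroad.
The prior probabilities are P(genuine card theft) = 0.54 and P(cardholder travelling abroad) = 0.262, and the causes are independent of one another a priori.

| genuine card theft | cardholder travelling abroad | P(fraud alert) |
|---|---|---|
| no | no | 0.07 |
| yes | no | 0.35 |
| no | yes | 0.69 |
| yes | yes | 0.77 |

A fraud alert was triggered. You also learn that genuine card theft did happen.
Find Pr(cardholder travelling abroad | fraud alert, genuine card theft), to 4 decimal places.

For the numerator, keep only cardholder travelling abroad=true terms: 0.77*0.262 = 0.201740
The normalizing constant is 0.35*0.738 + 0.77*0.262 = 0.460040
Posterior = 0.201740 / 0.460040 ≈ 0.4385

Pr(cardholder travelling abroad | fraud alert, genuine card theft) ≈ 0.4385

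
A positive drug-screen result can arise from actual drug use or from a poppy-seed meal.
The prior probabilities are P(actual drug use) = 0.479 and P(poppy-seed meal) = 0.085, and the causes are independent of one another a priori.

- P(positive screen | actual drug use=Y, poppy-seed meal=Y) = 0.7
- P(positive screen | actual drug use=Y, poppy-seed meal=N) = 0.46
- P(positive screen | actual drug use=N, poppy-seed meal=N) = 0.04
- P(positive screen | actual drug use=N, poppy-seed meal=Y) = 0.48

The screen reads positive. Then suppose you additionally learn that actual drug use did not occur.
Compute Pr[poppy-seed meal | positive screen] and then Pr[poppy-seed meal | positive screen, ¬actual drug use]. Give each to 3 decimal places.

Pr[poppy-seed meal | positive screen] ≈ 0.184; Pr[poppy-seed meal | positive screen, ¬actual drug use] ≈ 0.527

By total probability over the 4 (actual drug use, poppy-seed meal) configurations:
  P(positive screen) = 0.04×0.521×0.915 + 0.48×0.521×0.085 + 0.46×0.479×0.915 + 0.7×0.479×0.085
        = 0.019069 + 0.021257 + 0.201611 + 0.028501 = 0.270438
The terms with poppy-seed meal present sum to 0.049758, so
  P(poppy-seed meal | positive screen) = 0.049758 / 0.270438 ≈ 0.184

With the extra evidence:
By total probability over both values of poppy-seed meal:
  P(positive screen | ¬actual drug use) = 0.04·0.915 + 0.48·0.085
        = 0.036600 + 0.040800 = 0.077400
The terms with poppy-seed meal present sum to 0.040800, so
  P(poppy-seed meal | positive screen, ¬actual drug use) = 0.040800 / 0.077400 ≈ 0.527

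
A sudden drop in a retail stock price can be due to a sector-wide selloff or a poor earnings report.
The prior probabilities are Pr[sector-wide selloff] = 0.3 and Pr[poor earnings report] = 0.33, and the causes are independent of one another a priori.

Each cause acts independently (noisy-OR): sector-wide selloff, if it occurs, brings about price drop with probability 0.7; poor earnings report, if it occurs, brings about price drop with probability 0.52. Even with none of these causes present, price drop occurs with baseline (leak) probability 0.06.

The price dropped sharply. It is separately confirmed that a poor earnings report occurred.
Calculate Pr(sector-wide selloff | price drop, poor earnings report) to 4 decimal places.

Pr(sector-wide selloff | price drop, poor earnings report) ≈ 0.4031

Under noisy-OR, P(price drop | causes) = 1 − (1−0.06)·∏(1−qᵢ) over the active causes.
Numerator (weight on configurations with sector-wide selloff): 0.86464×0.3 = 0.259392
Denominator P(price drop | poor earnings report): 0.5488×0.7 + 0.86464×0.3 = 0.643552
Posterior = 0.259392 / 0.643552 ≈ 0.4031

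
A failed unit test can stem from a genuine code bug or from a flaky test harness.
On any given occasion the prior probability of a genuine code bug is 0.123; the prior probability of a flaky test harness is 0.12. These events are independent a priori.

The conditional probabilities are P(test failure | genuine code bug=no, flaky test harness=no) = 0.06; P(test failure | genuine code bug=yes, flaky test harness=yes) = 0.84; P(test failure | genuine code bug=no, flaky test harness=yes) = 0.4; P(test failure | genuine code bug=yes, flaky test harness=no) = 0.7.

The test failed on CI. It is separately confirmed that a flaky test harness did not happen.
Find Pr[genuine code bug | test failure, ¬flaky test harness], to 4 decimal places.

Pr[genuine code bug | test failure, ¬flaky test harness] ≈ 0.6207

Sum P(test failure|·) weighted by the priors over both values of genuine code bug:
  P(test failure | ¬flaky test harness) = 0.06*0.877 + 0.7*0.123
        = 0.052620 + 0.086100 = 0.138720
Keeping only the genuine code bug-present terms gives 0.086100, so
  P(genuine code bug | test failure, ¬flaky test harness) = 0.086100 / 0.138720 ≈ 0.6207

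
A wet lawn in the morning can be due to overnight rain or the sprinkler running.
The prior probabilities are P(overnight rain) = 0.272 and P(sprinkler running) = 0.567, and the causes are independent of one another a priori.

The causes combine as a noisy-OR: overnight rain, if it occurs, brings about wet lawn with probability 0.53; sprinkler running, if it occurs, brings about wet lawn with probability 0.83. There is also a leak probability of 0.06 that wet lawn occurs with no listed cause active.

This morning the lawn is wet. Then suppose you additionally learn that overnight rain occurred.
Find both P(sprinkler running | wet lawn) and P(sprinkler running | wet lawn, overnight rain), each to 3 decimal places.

Under noisy-OR, P(wet lawn | causes) = 1 − (1−0.06)·∏(1−qᵢ) over the active causes.
P(wet lawn) = 0.06·0.728·0.433 + 0.8402·0.728·0.567 + 0.5582·0.272·0.433 + 0.924894·0.272·0.567 = 0.018913 + 0.346814 + 0.065743 + 0.142641 = 0.574111
Of this, 0.489455 comes from 0.346814 + 0.142641 (the sprinkler running=true cases).
Hence the posterior is 0.489455/0.574111 ≈ 0.853.

With the extra evidence:
P(wet lawn | overnight rain) = 0.5582*0.433 + 0.924894*0.567 = 0.241701 + 0.524415 = 0.766116
Of this, 0.524415 comes from 0.924894*0.567 (the sprinkler running=true cases).
P(sprinkler running | wet lawn, overnight rain) = 0.524415 / 0.766116 ≈ 0.685
The drop from 0.853 to 0.685 is the explaining-away (discounting) effect.

P(sprinkler running | wet lawn) ≈ 0.853; P(sprinkler running | wet lawn, overnight rain) ≈ 0.685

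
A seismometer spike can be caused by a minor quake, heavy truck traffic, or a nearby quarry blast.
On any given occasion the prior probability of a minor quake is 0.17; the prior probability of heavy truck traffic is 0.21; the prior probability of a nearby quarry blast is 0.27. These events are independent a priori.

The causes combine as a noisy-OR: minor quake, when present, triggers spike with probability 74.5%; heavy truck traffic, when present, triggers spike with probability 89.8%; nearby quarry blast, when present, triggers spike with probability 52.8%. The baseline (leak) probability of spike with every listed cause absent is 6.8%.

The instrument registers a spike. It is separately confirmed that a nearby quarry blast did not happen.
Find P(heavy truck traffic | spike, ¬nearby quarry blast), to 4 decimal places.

P(heavy truck traffic | spike, ¬nearby quarry blast) ≈ 0.5671

Under noisy-OR, P(spike | causes) = 1 − (1−0.068)·∏(1−qᵢ) over the active causes.
Numerator (weight on configurations with heavy truck traffic): 0.157730 + 0.034835 = 0.192565
The normalizing constant is 0.068×0.83×0.79 + 0.904936×0.83×0.21 + 0.76234×0.17×0.79 + 0.975759×0.17×0.21 = 0.339535
Posterior = 0.192565 / 0.339535 ≈ 0.5671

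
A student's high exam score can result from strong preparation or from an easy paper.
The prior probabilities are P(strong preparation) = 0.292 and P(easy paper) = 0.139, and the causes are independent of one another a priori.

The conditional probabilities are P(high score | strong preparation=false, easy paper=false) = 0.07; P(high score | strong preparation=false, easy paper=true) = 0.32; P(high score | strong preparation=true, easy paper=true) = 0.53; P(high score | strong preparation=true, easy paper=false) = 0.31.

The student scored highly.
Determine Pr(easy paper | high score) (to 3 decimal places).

For the numerator, keep only easy paper=true terms: 0.031492 + 0.021512 = 0.053004
The normalizing constant is 0.07·0.708·0.861 + 0.32·0.708·0.139 + 0.31·0.292·0.861 + 0.53·0.292·0.139 = 0.173613
Posterior = 0.053004 / 0.173613 ≈ 0.305

Pr(easy paper | high score) ≈ 0.305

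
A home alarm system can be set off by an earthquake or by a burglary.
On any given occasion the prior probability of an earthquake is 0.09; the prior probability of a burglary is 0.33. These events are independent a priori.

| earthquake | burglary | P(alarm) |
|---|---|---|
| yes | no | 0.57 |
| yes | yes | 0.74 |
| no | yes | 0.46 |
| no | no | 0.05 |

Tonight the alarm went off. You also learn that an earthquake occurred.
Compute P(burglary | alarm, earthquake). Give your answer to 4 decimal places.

P(burglary | alarm, earthquake) ≈ 0.3900

By total probability over both values of burglary:
  P(alarm | earthquake) = 0.57·0.67 + 0.74·0.33
        = 0.381900 + 0.244200 = 0.626100
Configurations with burglary contribute 0.244200, so
  P(burglary | alarm, earthquake) = 0.244200 / 0.626100 ≈ 0.3900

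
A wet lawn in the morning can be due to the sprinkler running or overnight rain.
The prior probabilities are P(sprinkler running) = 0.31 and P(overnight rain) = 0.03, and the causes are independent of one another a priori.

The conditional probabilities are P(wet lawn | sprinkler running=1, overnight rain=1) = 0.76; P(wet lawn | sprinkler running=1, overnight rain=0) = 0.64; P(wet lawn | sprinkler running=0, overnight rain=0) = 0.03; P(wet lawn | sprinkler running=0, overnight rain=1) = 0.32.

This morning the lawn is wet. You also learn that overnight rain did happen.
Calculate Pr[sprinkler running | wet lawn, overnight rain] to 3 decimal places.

Weight on sprinkler running=true, given the evidence: 0.76*0.31 = 0.235600
Normalizer over all consistent configurations: 0.32*0.69 + 0.76*0.31 = 0.456400
Posterior = 0.235600 / 0.456400 ≈ 0.516

Pr[sprinkler running | wet lawn, overnight rain] ≈ 0.516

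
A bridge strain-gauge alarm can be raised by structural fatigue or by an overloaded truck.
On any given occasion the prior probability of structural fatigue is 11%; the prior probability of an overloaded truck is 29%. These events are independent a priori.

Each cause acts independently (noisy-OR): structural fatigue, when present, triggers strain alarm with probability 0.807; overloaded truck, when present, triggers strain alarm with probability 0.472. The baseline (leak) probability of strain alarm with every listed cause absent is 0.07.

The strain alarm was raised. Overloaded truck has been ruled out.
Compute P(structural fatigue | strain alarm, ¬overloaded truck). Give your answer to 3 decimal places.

Under noisy-OR, P(strain alarm | causes) = 1 − (1−0.07)·∏(1−qᵢ) over the active causes.
P(strain alarm | ¬overloaded truck) = 0.07×0.89 + 0.82051×0.11 = 0.062300 + 0.090256 = 0.152556
Of this, 0.090256 comes from 0.82051×0.11 (the structural fatigue=true cases).
So P(structural fatigue | strain alarm, ¬overloaded truck) = 0.090256/0.152556 ≈ 0.592.

P(structural fatigue | strain alarm, ¬overloaded truck) ≈ 0.592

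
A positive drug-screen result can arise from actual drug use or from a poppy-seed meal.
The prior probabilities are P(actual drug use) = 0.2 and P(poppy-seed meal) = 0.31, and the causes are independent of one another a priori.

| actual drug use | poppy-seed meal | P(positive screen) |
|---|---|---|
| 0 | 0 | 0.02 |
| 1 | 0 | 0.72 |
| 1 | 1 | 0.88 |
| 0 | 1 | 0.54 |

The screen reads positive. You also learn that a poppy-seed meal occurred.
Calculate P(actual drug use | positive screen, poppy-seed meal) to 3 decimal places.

P(actual drug use | positive screen, poppy-seed meal) ≈ 0.289

Weight on actual drug use=true, given the evidence: 0.88*0.2 = 0.176000
Denominator P(positive screen | poppy-seed meal): 0.54*0.8 + 0.88*0.2 = 0.608000
Posterior = 0.176000 / 0.608000 ≈ 0.289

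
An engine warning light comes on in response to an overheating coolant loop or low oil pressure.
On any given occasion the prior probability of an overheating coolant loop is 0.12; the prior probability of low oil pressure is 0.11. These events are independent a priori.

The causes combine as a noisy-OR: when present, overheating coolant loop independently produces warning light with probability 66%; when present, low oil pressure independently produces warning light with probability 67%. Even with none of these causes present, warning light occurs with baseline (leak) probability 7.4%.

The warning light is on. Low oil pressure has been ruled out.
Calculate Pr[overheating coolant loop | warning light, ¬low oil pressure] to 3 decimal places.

Pr[overheating coolant loop | warning light, ¬low oil pressure] ≈ 0.558

Under noisy-OR, P(warning light | causes) = 1 − (1−0.074)·∏(1−qᵢ) over the active causes.
P(warning light | ¬low oil pressure) = 0.074×0.88 + 0.68516×0.12 = 0.065120 + 0.082219 = 0.147339
The overheating coolant loop-present share is 0.68516×0.12 = 0.082219.
So P(overheating coolant loop | warning light, ¬low oil pressure) = 0.082219/0.147339 ≈ 0.558.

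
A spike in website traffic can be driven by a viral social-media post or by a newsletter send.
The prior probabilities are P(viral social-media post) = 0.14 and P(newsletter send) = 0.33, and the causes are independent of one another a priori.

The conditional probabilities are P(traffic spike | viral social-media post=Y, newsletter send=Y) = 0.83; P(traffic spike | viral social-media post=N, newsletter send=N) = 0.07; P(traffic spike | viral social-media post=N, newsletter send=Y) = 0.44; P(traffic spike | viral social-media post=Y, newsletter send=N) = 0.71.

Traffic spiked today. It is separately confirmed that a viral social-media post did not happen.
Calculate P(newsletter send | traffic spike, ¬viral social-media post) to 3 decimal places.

For the numerator, keep only newsletter send=true terms: 0.44·0.33 = 0.145200
The normalizing constant is 0.07·0.67 + 0.44·0.33 = 0.192100
Posterior = 0.145200 / 0.192100 ≈ 0.756

P(newsletter send | traffic spike, ¬viral social-media post) ≈ 0.756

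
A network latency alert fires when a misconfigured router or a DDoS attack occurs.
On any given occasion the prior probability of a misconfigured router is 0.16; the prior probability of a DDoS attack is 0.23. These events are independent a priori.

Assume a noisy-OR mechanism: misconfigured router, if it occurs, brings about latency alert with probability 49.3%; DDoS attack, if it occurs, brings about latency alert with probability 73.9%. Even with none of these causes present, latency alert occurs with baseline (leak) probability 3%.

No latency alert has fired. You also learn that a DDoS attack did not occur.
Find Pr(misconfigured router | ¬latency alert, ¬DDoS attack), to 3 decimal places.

Pr(misconfigured router | ¬latency alert, ¬DDoS attack) ≈ 0.088

Under noisy-OR, P(latency alert | causes) = 1 − (1−0.03)·∏(1−qᵢ) over the active causes.
Enumerate both values of misconfigured router and weight by the priors:
  P(¬latency alert | ¬DDoS attack) = 0.97×0.84 + 0.49179×0.16
        = 0.814800 + 0.078686 = 0.893486
Configurations with misconfigured router contribute 0.078686, so
  P(misconfigured router | ¬latency alert, ¬DDoS attack) = 0.078686 / 0.893486 ≈ 0.088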